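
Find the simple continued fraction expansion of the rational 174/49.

Run the Euclidean algorithm on 174 and 49; the successive quotients are the partial quotients a_0, a_1, ... (each step inverts the fractional part left over by the previous one):
  174 = 3*49 + 27, so a_0 = 3.
  49 = 1*27 + 22, so a_1 = 1.
  27 = 1*22 + 5, so a_2 = 1.
  22 = 4*5 + 2, so a_3 = 4.
  5 = 2*2 + 1, so a_4 = 2.
  2 = 2*1 + 0, so a_5 = 2.
The remainder reaches 0 after 6 divisions, so the expansion has 6 partial quotients, read off in order.

[3; 1, 1, 4, 2, 2]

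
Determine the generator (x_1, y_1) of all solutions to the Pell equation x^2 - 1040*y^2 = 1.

(x, y) = (129, 4)

First expand sqrt(1040) as a continued fraction. With x_i = (sqrt(1040) + m_i)/d_i and (m_0, d_0) = (0, 1): a_0 = floor(sqrt(1040)) = 32, since 32^2 = 1024 <= 1040 < 1089 = 33^2.
Iterate m_{i+1} = d_i*a_i - m_i, d_{i+1} = (1040 - m_{i+1}^2)/d_i, a_{i+1} = floor((a_0 + m_{i+1})/d_{i+1}):
  m_1 = 1*32 - 0 = 32, d_1 = (1040 - 32^2)/1 = 16/1 = 16, a_1 = floor((32 + 32)/16) = 4.
  m_2 = 16*4 - 32 = 32, d_2 = (1040 - 32^2)/16 = 16/16 = 1, a_2 = floor((32 + 32)/1) = 64.
  m_3 = 1*64 - 32 = 32, d_3 = (1040 - 32^2)/1 = 16/1 = 16: (m_3, d_3) = (m_1, d_1) = (32, 16), so from here the quotients repeat a_1, a_2; the period length is 2.
So sqrt(1040) = [32; (4, 64)] with period length k = 2.
k is even, so the fundamental solution of x^2 - 1040y^2 = 1 is (p_{k-1}, q_{k-1}) = (p_1, q_1); compute convergents through index 1.
Convergents (p_i = a_i*p_{i-1} + p_{i-2}, q_i = a_i*q_{i-1} + q_{i-2} with p_{-2}=0, p_{-1}=1, q_{-2}=1, q_{-1}=0):
  i=0: a_0=32, p_0 = 32*1 + 0 = 32, q_0 = 32*0 + 1 = 1.
  i=1: a_1=4, p_1 = 4*32 + 1 = 129, q_1 = 4*1 + 0 = 4.
Check: 129^2 - 1040*4^2 = 16641 - 16640 = 1, so (x, y) = (129, 4) solves the equation, and by the theorem it is the least positive solution.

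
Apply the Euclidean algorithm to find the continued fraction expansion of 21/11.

[1; 1, 10]

Run the Euclidean algorithm on 21 and 11; the successive quotients are the partial quotients a_0, a_1, ... (each step inverts the fractional part left over by the previous one):
  21 = 1*11 + 10, so a_0 = 1.
  11 = 1*10 + 1, so a_1 = 1.
  10 = 10*1 + 0, so a_2 = 10.
The remainder reaches 0 after 3 divisions, so the expansion has 3 partial quotients, read off in order.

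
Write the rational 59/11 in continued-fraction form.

[5; 2, 1, 3]

Run the Euclidean algorithm on 59 and 11; the successive quotients are the partial quotients a_0, a_1, ... (each step inverts the fractional part left over by the previous one):
  59 = 5*11 + 4, so a_0 = 5.
  11 = 2*4 + 3, so a_1 = 2.
  4 = 1*3 + 1, so a_2 = 1.
  3 = 3*1 + 0, so a_3 = 3.
The remainder reaches 0 after 4 divisions, so the expansion has 4 partial quotients, read off in order.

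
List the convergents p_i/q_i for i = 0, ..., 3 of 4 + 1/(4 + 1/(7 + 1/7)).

4/1, 17/4, 123/29, 878/207

Using the convergent recurrence p_i = a_i*p_{i-1} + p_{i-2}, q_i = a_i*q_{i-1} + q_{i-2} with p_{-2}=0, p_{-1}=1, q_{-2}=1, q_{-1}=0:
  i=0: a_0=4, p_0 = 4*1 + 0 = 4, q_0 = 4*0 + 1 = 1.
  i=1: a_1=4, p_1 = 4*4 + 1 = 17, q_1 = 4*1 + 0 = 4.
  i=2: a_2=7, p_2 = 7*17 + 4 = 123, q_2 = 7*4 + 1 = 29.
  i=3: a_3=7, p_3 = 7*123 + 17 = 878, q_3 = 7*29 + 4 = 207.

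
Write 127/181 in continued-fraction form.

Run the Euclidean algorithm on 127 and 181; the successive quotients are the partial quotients a_0, a_1, ... (each step inverts the fractional part left over by the previous one):
  127 = 0*181 + 127, so a_0 = 0.
  181 = 1*127 + 54, so a_1 = 1.
  127 = 2*54 + 19, so a_2 = 2.
  54 = 2*19 + 16, so a_3 = 2.
  19 = 1*16 + 3, so a_4 = 1.
  16 = 5*3 + 1, so a_5 = 5.
  3 = 3*1 + 0, so a_6 = 3.
The remainder reaches 0 after 7 divisions, so the expansion has 7 partial quotients, read off in order.

[0; 1, 2, 2, 1, 5, 3]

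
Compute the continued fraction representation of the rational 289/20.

Run the Euclidean algorithm on 289 and 20; the successive quotients are the partial quotients a_0, a_1, ... (each step inverts the fractional part left over by the previous one):
  289 = 14*20 + 9, so a_0 = 14.
  20 = 2*9 + 2, so a_1 = 2.
  9 = 4*2 + 1, so a_2 = 4.
  2 = 2*1 + 0, so a_3 = 2.
The remainder reaches 0 after 4 divisions, so the expansion has 4 partial quotients, read off in order.

[14; 2, 4, 2]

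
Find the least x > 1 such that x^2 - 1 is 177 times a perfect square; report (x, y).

First expand sqrt(177) as a continued fraction. With x_i = (sqrt(177) + m_i)/d_i and (m_0, d_0) = (0, 1): a_0 = floor(sqrt(177)) = 13, since 13^2 = 169 <= 177 < 196 = 14^2.
Iterate m_{i+1} = d_i*a_i - m_i, d_{i+1} = (177 - m_{i+1}^2)/d_i, a_{i+1} = floor((a_0 + m_{i+1})/d_{i+1}):
  m_1 = 1*13 - 0 = 13, d_1 = (177 - 13^2)/1 = 8/1 = 8, a_1 = floor((13 + 13)/8) = 3.
  m_2 = 8*3 - 13 = 11, d_2 = (177 - 11^2)/8 = 56/8 = 7, a_2 = floor((13 + 11)/7) = 3.
  m_3 = 7*3 - 11 = 10, d_3 = (177 - 10^2)/7 = 77/7 = 11, a_3 = floor((13 + 10)/11) = 2.
  m_4 = 11*2 - 10 = 12, d_4 = (177 - 12^2)/11 = 33/11 = 3, a_4 = floor((13 + 12)/3) = 8.
  m_5 = 3*8 - 12 = 12, d_5 = (177 - 12^2)/3 = 33/3 = 11, a_5 = floor((13 + 12)/11) = 2.
  m_6 = 11*2 - 12 = 10, d_6 = (177 - 10^2)/11 = 77/11 = 7, a_6 = floor((13 + 10)/7) = 3.
  m_7 = 7*3 - 10 = 11, d_7 = (177 - 11^2)/7 = 56/7 = 8, a_7 = floor((13 + 11)/8) = 3.
  m_8 = 8*3 - 11 = 13, d_8 = (177 - 13^2)/8 = 8/8 = 1, a_8 = floor((13 + 13)/1) = 26.
  m_9 = 1*26 - 13 = 13, d_9 = (177 - 13^2)/1 = 8/1 = 8: (m_9, d_9) = (m_1, d_1) = (13, 8), so from here the quotients repeat a_1, ..., a_8; the period length is 8.
So sqrt(177) = [13; (3, 3, 2, 8, 2, 3, 3, 26)] with period length k = 8.
k is even, so the fundamental solution of x^2 - 177y^2 = 1 is (p_{k-1}, q_{k-1}) = (p_7, q_7); compute convergents through index 7.
Convergents (p_i = a_i*p_{i-1} + p_{i-2}, q_i = a_i*q_{i-1} + q_{i-2} with p_{-2}=0, p_{-1}=1, q_{-2}=1, q_{-1}=0):
  i=0: a_0=13, p_0 = 13*1 + 0 = 13, q_0 = 13*0 + 1 = 1.
  i=1: a_1=3, p_1 = 3*13 + 1 = 40, q_1 = 3*1 + 0 = 3.
  i=2: a_2=3, p_2 = 3*40 + 13 = 133, q_2 = 3*3 + 1 = 10.
  i=3: a_3=2, p_3 = 2*133 + 40 = 306, q_3 = 2*10 + 3 = 23.
  i=4: a_4=8, p_4 = 8*306 + 133 = 2581, q_4 = 8*23 + 10 = 194.
  i=5: a_5=2, p_5 = 2*2581 + 306 = 5468, q_5 = 2*194 + 23 = 411.
  i=6: a_6=3, p_6 = 3*5468 + 2581 = 18985, q_6 = 3*411 + 194 = 1427.
  i=7: a_7=3, p_7 = 3*18985 + 5468 = 62423, q_7 = 3*1427 + 411 = 4692.
Check: 62423^2 - 177*4692^2 = 3896630929 - 3896630928 = 1, so (x, y) = (62423, 4692) solves the equation, and by the theorem it is the least positive solution.

(x, y) = (62423, 4692)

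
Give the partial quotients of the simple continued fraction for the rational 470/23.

Run the Euclidean algorithm on 470 and 23; the successive quotients are the partial quotients a_0, a_1, ... (each step inverts the fractional part left over by the previous one):
  470 = 20*23 + 10, so a_0 = 20.
  23 = 2*10 + 3, so a_1 = 2.
  10 = 3*3 + 1, so a_2 = 3.
  3 = 3*1 + 0, so a_3 = 3.
The remainder reaches 0 after 4 divisions, so the expansion has 4 partial quotients, read off in order.

[20; 2, 3, 3]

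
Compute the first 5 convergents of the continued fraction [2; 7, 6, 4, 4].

2/1, 15/7, 92/43, 383/179, 1624/759

Using the convergent recurrence p_i = a_i*p_{i-1} + p_{i-2}, q_i = a_i*q_{i-1} + q_{i-2} with p_{-2}=0, p_{-1}=1, q_{-2}=1, q_{-1}=0:
  i=0: a_0=2, p_0 = 2*1 + 0 = 2, q_0 = 2*0 + 1 = 1.
  i=1: a_1=7, p_1 = 7*2 + 1 = 15, q_1 = 7*1 + 0 = 7.
  i=2: a_2=6, p_2 = 6*15 + 2 = 92, q_2 = 6*7 + 1 = 43.
  i=3: a_3=4, p_3 = 4*92 + 15 = 383, q_3 = 4*43 + 7 = 179.
  i=4: a_4=4, p_4 = 4*383 + 92 = 1624, q_4 = 4*179 + 43 = 759.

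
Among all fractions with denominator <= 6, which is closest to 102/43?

Expand x = 102/43 as a continued fraction with the Euclidean algorithm:
  102 = 2*43 + 16, so a_0 = 2.
  43 = 2*16 + 11, so a_1 = 2.
  16 = 1*11 + 5, so a_2 = 1.
  11 = 2*5 + 1, so a_3 = 2.
  5 = 5*1 + 0, so a_4 = 5.
so x = [2; 2, 1, 2, 5].
Convergents (p_i = a_i*p_{i-1} + p_{i-2}, q_i = a_i*q_{i-1} + q_{i-2} with p_{-2}=0, p_{-1}=1, q_{-2}=1, q_{-1}=0), until the denominator exceeds 6:
  i=0: a_0=2, p_0 = 2*1 + 0 = 2, q_0 = 2*0 + 1 = 1.
  i=1: a_1=2, p_1 = 2*2 + 1 = 5, q_1 = 2*1 + 0 = 2.
  i=2: a_2=1, p_2 = 1*5 + 2 = 7, q_2 = 1*2 + 1 = 3.
  i=3: a_3=2, p_3 = 2*7 + 5 = 19, q_3 = 2*3 + 2 = 8.
q_3 = 8 > 6, so the last convergent with denominator <= 6 is p_2/q_2 = 7/3.
The closest fraction with denominator <= 6 is either p_2/q_2 or the intermediate fraction (k*p_2 + p_1)/(k*q_2 + q_1) with the largest k >= 1 whose denominator stays <= 6; these approach x as k grows, and every other convergent or intermediate fraction in range is farther away.
Largest k: floor((6 - q_1)/q_2) = floor((6 - 2)/3) = 1.
That gives (1*7 + 5)/(1*3 + 2) = 12/5.
Compare the errors: |x - 7/3| = |102*3 - 7*43|/(43*3) = 5/129, and |x - 12/5| = |102*5 - 12*43|/(43*5) = 6/215.
Cross-multiplying, 6*129 = 774 < 1075 = 5*215, so 6/215 is smaller: the intermediate fraction 12/5 is closer to x than 7/3.

12/5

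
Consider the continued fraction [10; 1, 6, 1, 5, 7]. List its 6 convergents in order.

Using the convergent recurrence p_i = a_i*p_{i-1} + p_{i-2}, q_i = a_i*q_{i-1} + q_{i-2} with p_{-2}=0, p_{-1}=1, q_{-2}=1, q_{-1}=0:
  i=0: a_0=10, p_0 = 10*1 + 0 = 10, q_0 = 10*0 + 1 = 1.
  i=1: a_1=1, p_1 = 1*10 + 1 = 11, q_1 = 1*1 + 0 = 1.
  i=2: a_2=6, p_2 = 6*11 + 10 = 76, q_2 = 6*1 + 1 = 7.
  i=3: a_3=1, p_3 = 1*76 + 11 = 87, q_3 = 1*7 + 1 = 8.
  i=4: a_4=5, p_4 = 5*87 + 76 = 511, q_4 = 5*8 + 7 = 47.
  i=5: a_5=7, p_5 = 7*511 + 87 = 3664, q_5 = 7*47 + 8 = 337.

10/1, 11/1, 76/7, 87/8, 511/47, 3664/337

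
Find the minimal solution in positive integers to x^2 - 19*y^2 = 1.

(x, y) = (170, 39)

First expand sqrt(19) as a continued fraction. With x_i = (sqrt(19) + m_i)/d_i and (m_0, d_0) = (0, 1): a_0 = floor(sqrt(19)) = 4, since 4^2 = 16 <= 19 < 25 = 5^2.
Iterate m_{i+1} = d_i*a_i - m_i, d_{i+1} = (19 - m_{i+1}^2)/d_i, a_{i+1} = floor((a_0 + m_{i+1})/d_{i+1}):
  m_1 = 1*4 - 0 = 4, d_1 = (19 - 4^2)/1 = 3/1 = 3, a_1 = floor((4 + 4)/3) = 2.
  m_2 = 3*2 - 4 = 2, d_2 = (19 - 2^2)/3 = 15/3 = 5, a_2 = floor((4 + 2)/5) = 1.
  m_3 = 5*1 - 2 = 3, d_3 = (19 - 3^2)/5 = 10/5 = 2, a_3 = floor((4 + 3)/2) = 3.
  m_4 = 2*3 - 3 = 3, d_4 = (19 - 3^2)/2 = 10/2 = 5, a_4 = floor((4 + 3)/5) = 1.
  m_5 = 5*1 - 3 = 2, d_5 = (19 - 2^2)/5 = 15/5 = 3, a_5 = floor((4 + 2)/3) = 2.
  m_6 = 3*2 - 2 = 4, d_6 = (19 - 4^2)/3 = 3/3 = 1, a_6 = floor((4 + 4)/1) = 8.
  m_7 = 1*8 - 4 = 4, d_7 = (19 - 4^2)/1 = 3/1 = 3: (m_7, d_7) = (m_1, d_1) = (4, 3), so from here the quotients repeat a_1, ..., a_6; the period length is 6.
So sqrt(19) = [4; (2, 1, 3, 1, 2, 8)] with period length k = 6.
k is even, so the fundamental solution of x^2 - 19y^2 = 1 is (p_{k-1}, q_{k-1}) = (p_5, q_5); compute convergents through index 5.
Convergents (p_i = a_i*p_{i-1} + p_{i-2}, q_i = a_i*q_{i-1} + q_{i-2} with p_{-2}=0, p_{-1}=1, q_{-2}=1, q_{-1}=0):
  i=0: a_0=4, p_0 = 4*1 + 0 = 4, q_0 = 4*0 + 1 = 1.
  i=1: a_1=2, p_1 = 2*4 + 1 = 9, q_1 = 2*1 + 0 = 2.
  i=2: a_2=1, p_2 = 1*9 + 4 = 13, q_2 = 1*2 + 1 = 3.
  i=3: a_3=3, p_3 = 3*13 + 9 = 48, q_3 = 3*3 + 2 = 11.
  i=4: a_4=1, p_4 = 1*48 + 13 = 61, q_4 = 1*11 + 3 = 14.
  i=5: a_5=2, p_5 = 2*61 + 48 = 170, q_5 = 2*14 + 11 = 39.
Check: 170^2 - 19*39^2 = 28900 - 28899 = 1, so (x, y) = (170, 39) solves the equation, and by the theorem it is the least positive solution.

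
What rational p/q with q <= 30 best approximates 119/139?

Expand x = 119/139 as a continued fraction with the Euclidean algorithm:
  119 = 0*139 + 119, so a_0 = 0.
  139 = 1*119 + 20, so a_1 = 1.
  119 = 5*20 + 19, so a_2 = 5.
  20 = 1*19 + 1, so a_3 = 1.
  19 = 19*1 + 0, so a_4 = 19.
so x = [0; 1, 5, 1, 19].
Convergents (p_i = a_i*p_{i-1} + p_{i-2}, q_i = a_i*q_{i-1} + q_{i-2} with p_{-2}=0, p_{-1}=1, q_{-2}=1, q_{-1}=0), until the denominator exceeds 30:
  i=0: a_0=0, p_0 = 0*1 + 0 = 0, q_0 = 0*0 + 1 = 1.
  i=1: a_1=1, p_1 = 1*0 + 1 = 1, q_1 = 1*1 + 0 = 1.
  i=2: a_2=5, p_2 = 5*1 + 0 = 5, q_2 = 5*1 + 1 = 6.
  i=3: a_3=1, p_3 = 1*5 + 1 = 6, q_3 = 1*6 + 1 = 7.
  i=4: a_4=19, p_4 = 19*6 + 5 = 119, q_4 = 19*7 + 6 = 139.
q_4 = 139 > 30, so the last convergent with denominator <= 30 is p_3/q_3 = 6/7.
The closest fraction with denominator <= 30 is either p_3/q_3 or the intermediate fraction (k*p_3 + p_2)/(k*q_3 + q_2) with the largest k >= 1 whose denominator stays <= 30; these approach x as k grows, and every other convergent or intermediate fraction in range is farther away.
Largest k: floor((30 - q_2)/q_3) = floor((30 - 6)/7) = 3.
That gives (3*6 + 5)/(3*7 + 6) = 23/27.
Compare the errors: |x - 6/7| = |119*7 - 6*139|/(139*7) = 1/973, and |x - 23/27| = |119*27 - 23*139|/(139*27) = 16/3753.
Cross-multiplying, 1*3753 = 3753 < 15568 = 16*973, so 1/973 is smaller: the convergent 6/7 is closer to x than 23/27.

6/7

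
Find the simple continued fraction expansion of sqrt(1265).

[35; (1, 1, 3, 4, 6, 4, 3, 1, 1, 70)]

Write x_i = (sqrt(1265) + m_i)/d_i with (m_0, d_0) = (0, 1). a_0 = floor(sqrt(1265)) = 35, since 35^2 = 1225 <= 1265 < 1296 = 36^2.
Iterate m_{i+1} = d_i*a_i - m_i, d_{i+1} = (1265 - m_{i+1}^2)/d_i, a_{i+1} = floor((a_0 + m_{i+1})/d_{i+1}):
  m_1 = 1*35 - 0 = 35, d_1 = (1265 - 35^2)/1 = 40/1 = 40, a_1 = floor((35 + 35)/40) = 1.
  m_2 = 40*1 - 35 = 5, d_2 = (1265 - 5^2)/40 = 1240/40 = 31, a_2 = floor((35 + 5)/31) = 1.
  m_3 = 31*1 - 5 = 26, d_3 = (1265 - 26^2)/31 = 589/31 = 19, a_3 = floor((35 + 26)/19) = 3.
  m_4 = 19*3 - 26 = 31, d_4 = (1265 - 31^2)/19 = 304/19 = 16, a_4 = floor((35 + 31)/16) = 4.
  m_5 = 16*4 - 31 = 33, d_5 = (1265 - 33^2)/16 = 176/16 = 11, a_5 = floor((35 + 33)/11) = 6.
  m_6 = 11*6 - 33 = 33, d_6 = (1265 - 33^2)/11 = 176/11 = 16, a_6 = floor((35 + 33)/16) = 4.
  m_7 = 16*4 - 33 = 31, d_7 = (1265 - 31^2)/16 = 304/16 = 19, a_7 = floor((35 + 31)/19) = 3.
  m_8 = 19*3 - 31 = 26, d_8 = (1265 - 26^2)/19 = 589/19 = 31, a_8 = floor((35 + 26)/31) = 1.
  m_9 = 31*1 - 26 = 5, d_9 = (1265 - 5^2)/31 = 1240/31 = 40, a_9 = floor((35 + 5)/40) = 1.
  m_10 = 40*1 - 5 = 35, d_10 = (1265 - 35^2)/40 = 40/40 = 1, a_10 = floor((35 + 35)/1) = 70.
  m_11 = 1*70 - 35 = 35, d_11 = (1265 - 35^2)/1 = 40/1 = 40: (m_11, d_11) = (m_1, d_1) = (35, 40), so from here the quotients repeat a_1, ..., a_10; the period length is 10.
Hence the expansion of sqrt(1265) is a_0 = 35 followed by the repeating block 1, 1, 3, 4, 6, 4, 3, 1, 1, 70 (period 10).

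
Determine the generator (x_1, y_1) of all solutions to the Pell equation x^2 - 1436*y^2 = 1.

(x, y) = (259199, 6840)

First expand sqrt(1436) as a continued fraction. With x_i = (sqrt(1436) + m_i)/d_i and (m_0, d_0) = (0, 1): a_0 = floor(sqrt(1436)) = 37, since 37^2 = 1369 <= 1436 < 1444 = 38^2.
Iterate m_{i+1} = d_i*a_i - m_i, d_{i+1} = (1436 - m_{i+1}^2)/d_i, a_{i+1} = floor((a_0 + m_{i+1})/d_{i+1}):
  m_1 = 1*37 - 0 = 37, d_1 = (1436 - 37^2)/1 = 67/1 = 67, a_1 = floor((37 + 37)/67) = 1.
  m_2 = 67*1 - 37 = 30, d_2 = (1436 - 30^2)/67 = 536/67 = 8, a_2 = floor((37 + 30)/8) = 8.
  m_3 = 8*8 - 30 = 34, d_3 = (1436 - 34^2)/8 = 280/8 = 35, a_3 = floor((37 + 34)/35) = 2.
  m_4 = 35*2 - 34 = 36, d_4 = (1436 - 36^2)/35 = 140/35 = 4, a_4 = floor((37 + 36)/4) = 18.
  m_5 = 4*18 - 36 = 36, d_5 = (1436 - 36^2)/4 = 140/4 = 35, a_5 = floor((37 + 36)/35) = 2.
  m_6 = 35*2 - 36 = 34, d_6 = (1436 - 34^2)/35 = 280/35 = 8, a_6 = floor((37 + 34)/8) = 8.
  m_7 = 8*8 - 34 = 30, d_7 = (1436 - 30^2)/8 = 536/8 = 67, a_7 = floor((37 + 30)/67) = 1.
  m_8 = 67*1 - 30 = 37, d_8 = (1436 - 37^2)/67 = 67/67 = 1, a_8 = floor((37 + 37)/1) = 74.
  m_9 = 1*74 - 37 = 37, d_9 = (1436 - 37^2)/1 = 67/1 = 67: (m_9, d_9) = (m_1, d_1) = (37, 67), so from here the quotients repeat a_1, ..., a_8; the period length is 8.
So sqrt(1436) = [37; (1, 8, 2, 18, 2, 8, 1, 74)] with period length k = 8.
k is even, so the fundamental solution of x^2 - 1436y^2 = 1 is (p_{k-1}, q_{k-1}) = (p_7, q_7); compute convergents through index 7.
Convergents (p_i = a_i*p_{i-1} + p_{i-2}, q_i = a_i*q_{i-1} + q_{i-2} with p_{-2}=0, p_{-1}=1, q_{-2}=1, q_{-1}=0):
  i=0: a_0=37, p_0 = 37*1 + 0 = 37, q_0 = 37*0 + 1 = 1.
  i=1: a_1=1, p_1 = 1*37 + 1 = 38, q_1 = 1*1 + 0 = 1.
  i=2: a_2=8, p_2 = 8*38 + 37 = 341, q_2 = 8*1 + 1 = 9.
  i=3: a_3=2, p_3 = 2*341 + 38 = 720, q_3 = 2*9 + 1 = 19.
  i=4: a_4=18, p_4 = 18*720 + 341 = 13301, q_4 = 18*19 + 9 = 351.
  i=5: a_5=2, p_5 = 2*13301 + 720 = 27322, q_5 = 2*351 + 19 = 721.
  i=6: a_6=8, p_6 = 8*27322 + 13301 = 231877, q_6 = 8*721 + 351 = 6119.
  i=7: a_7=1, p_7 = 1*231877 + 27322 = 259199, q_7 = 1*6119 + 721 = 6840.
Check: 259199^2 - 1436*6840^2 = 67184121601 - 67184121600 = 1, so (x, y) = (259199, 6840) solves the equation, and by the theorem it is the least positive solution.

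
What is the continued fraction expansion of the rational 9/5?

Run the Euclidean algorithm on 9 and 5; the successive quotients are the partial quotients a_0, a_1, ... (each step inverts the fractional part left over by the previous one):
  9 = 1*5 + 4, so a_0 = 1.
  5 = 1*4 + 1, so a_1 = 1.
  4 = 4*1 + 0, so a_2 = 4.
The remainder reaches 0 after 3 divisions, so the expansion has 3 partial quotients, read off in order.

[1; 1, 4]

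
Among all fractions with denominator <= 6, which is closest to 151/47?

Expand x = 151/47 as a continued fraction with the Euclidean algorithm:
  151 = 3*47 + 10, so a_0 = 3.
  47 = 4*10 + 7, so a_1 = 4.
  10 = 1*7 + 3, so a_2 = 1.
  7 = 2*3 + 1, so a_3 = 2.
  3 = 3*1 + 0, so a_4 = 3.
so x = [3; 4, 1, 2, 3].
Convergents (p_i = a_i*p_{i-1} + p_{i-2}, q_i = a_i*q_{i-1} + q_{i-2} with p_{-2}=0, p_{-1}=1, q_{-2}=1, q_{-1}=0), until the denominator exceeds 6:
  i=0: a_0=3, p_0 = 3*1 + 0 = 3, q_0 = 3*0 + 1 = 1.
  i=1: a_1=4, p_1 = 4*3 + 1 = 13, q_1 = 4*1 + 0 = 4.
  i=2: a_2=1, p_2 = 1*13 + 3 = 16, q_2 = 1*4 + 1 = 5.
  i=3: a_3=2, p_3 = 2*16 + 13 = 45, q_3 = 2*5 + 4 = 14.
q_3 = 14 > 6, so the last convergent with denominator <= 6 is p_2/q_2 = 16/5.
The closest fraction with denominator <= 6 is either p_2/q_2 or the intermediate fraction (k*p_2 + p_1)/(k*q_2 + q_1) with the largest k >= 1 whose denominator stays <= 6; these approach x as k grows, and every other convergent or intermediate fraction in range is farther away.
Largest k: floor((6 - q_1)/q_2) = floor((6 - 4)/5) = 0.
Since k = 0, no intermediate fraction beyond p_2/q_2 has denominator <= 6, so the convergent 16/5 is the closest (its error is |151*5 - 16*47|/(47*5) = 3/235).

16/5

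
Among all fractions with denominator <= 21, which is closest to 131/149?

15/17

Expand x = 131/149 as a continued fraction with the Euclidean algorithm:
  131 = 0*149 + 131, so a_0 = 0.
  149 = 1*131 + 18, so a_1 = 1.
  131 = 7*18 + 5, so a_2 = 7.
  18 = 3*5 + 3, so a_3 = 3.
  5 = 1*3 + 2, so a_4 = 1.
  3 = 1*2 + 1, so a_5 = 1.
  2 = 2*1 + 0, so a_6 = 2.
so x = [0; 1, 7, 3, 1, 1, 2].
Convergents (p_i = a_i*p_{i-1} + p_{i-2}, q_i = a_i*q_{i-1} + q_{i-2} with p_{-2}=0, p_{-1}=1, q_{-2}=1, q_{-1}=0), until the denominator exceeds 21:
  i=0: a_0=0, p_0 = 0*1 + 0 = 0, q_0 = 0*0 + 1 = 1.
  i=1: a_1=1, p_1 = 1*0 + 1 = 1, q_1 = 1*1 + 0 = 1.
  i=2: a_2=7, p_2 = 7*1 + 0 = 7, q_2 = 7*1 + 1 = 8.
  i=3: a_3=3, p_3 = 3*7 + 1 = 22, q_3 = 3*8 + 1 = 25.
q_3 = 25 > 21, so the last convergent with denominator <= 21 is p_2/q_2 = 7/8.
The closest fraction with denominator <= 21 is either p_2/q_2 or the intermediate fraction (k*p_2 + p_1)/(k*q_2 + q_1) with the largest k >= 1 whose denominator stays <= 21; these approach x as k grows, and every other convergent or intermediate fraction in range is farther away.
Largest k: floor((21 - q_1)/q_2) = floor((21 - 1)/8) = 2.
That gives (2*7 + 1)/(2*8 + 1) = 15/17.
Compare the errors: |x - 7/8| = |131*8 - 7*149|/(149*8) = 5/1192, and |x - 15/17| = |131*17 - 15*149|/(149*17) = 8/2533.
Cross-multiplying, 8*1192 = 9536 < 12665 = 5*2533, so 8/2533 is smaller: the intermediate fraction 15/17 is closer to x than 7/8.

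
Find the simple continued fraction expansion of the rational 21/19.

Run the Euclidean algorithm on 21 and 19; the successive quotients are the partial quotients a_0, a_1, ... (each step inverts the fractional part left over by the previous one):
  21 = 1*19 + 2, so a_0 = 1.
  19 = 9*2 + 1, so a_1 = 9.
  2 = 2*1 + 0, so a_2 = 2.
The remainder reaches 0 after 3 divisions, so the expansion has 3 partial quotients, read off in order.

[1; 9, 2]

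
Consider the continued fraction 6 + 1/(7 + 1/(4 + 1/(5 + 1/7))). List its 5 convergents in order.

Using the convergent recurrence p_i = a_i*p_{i-1} + p_{i-2}, q_i = a_i*q_{i-1} + q_{i-2} with p_{-2}=0, p_{-1}=1, q_{-2}=1, q_{-1}=0:
  i=0: a_0=6, p_0 = 6*1 + 0 = 6, q_0 = 6*0 + 1 = 1.
  i=1: a_1=7, p_1 = 7*6 + 1 = 43, q_1 = 7*1 + 0 = 7.
  i=2: a_2=4, p_2 = 4*43 + 6 = 178, q_2 = 4*7 + 1 = 29.
  i=3: a_3=5, p_3 = 5*178 + 43 = 933, q_3 = 5*29 + 7 = 152.
  i=4: a_4=7, p_4 = 7*933 + 178 = 6709, q_4 = 7*152 + 29 = 1093.

6/1, 43/7, 178/29, 933/152, 6709/1093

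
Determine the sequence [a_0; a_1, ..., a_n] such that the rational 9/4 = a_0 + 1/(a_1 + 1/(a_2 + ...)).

[2; 4]

Run the Euclidean algorithm on 9 and 4; the successive quotients are the partial quotients a_0, a_1, ... (each step inverts the fractional part left over by the previous one):
  9 = 2*4 + 1, so a_0 = 2.
  4 = 4*1 + 0, so a_1 = 4.
The remainder reaches 0 after 2 divisions, so the expansion has 2 partial quotients, read off in order.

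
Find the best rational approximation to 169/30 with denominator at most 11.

62/11

Expand x = 169/30 as a continued fraction with the Euclidean algorithm:
  169 = 5*30 + 19, so a_0 = 5.
  30 = 1*19 + 11, so a_1 = 1.
  19 = 1*11 + 8, so a_2 = 1.
  11 = 1*8 + 3, so a_3 = 1.
  8 = 2*3 + 2, so a_4 = 2.
  3 = 1*2 + 1, so a_5 = 1.
  2 = 2*1 + 0, so a_6 = 2.
so x = [5; 1, 1, 1, 2, 1, 2].
Convergents (p_i = a_i*p_{i-1} + p_{i-2}, q_i = a_i*q_{i-1} + q_{i-2} with p_{-2}=0, p_{-1}=1, q_{-2}=1, q_{-1}=0), until the denominator exceeds 11:
  i=0: a_0=5, p_0 = 5*1 + 0 = 5, q_0 = 5*0 + 1 = 1.
  i=1: a_1=1, p_1 = 1*5 + 1 = 6, q_1 = 1*1 + 0 = 1.
  i=2: a_2=1, p_2 = 1*6 + 5 = 11, q_2 = 1*1 + 1 = 2.
  i=3: a_3=1, p_3 = 1*11 + 6 = 17, q_3 = 1*2 + 1 = 3.
  i=4: a_4=2, p_4 = 2*17 + 11 = 45, q_4 = 2*3 + 2 = 8.
  i=5: a_5=1, p_5 = 1*45 + 17 = 62, q_5 = 1*8 + 3 = 11.
  i=6: a_6=2, p_6 = 2*62 + 45 = 169, q_6 = 2*11 + 8 = 30.
q_6 = 30 > 11, so the last convergent with denominator <= 11 is p_5/q_5 = 62/11.
The closest fraction with denominator <= 11 is either p_5/q_5 or the intermediate fraction (k*p_5 + p_4)/(k*q_5 + q_4) with the largest k >= 1 whose denominator stays <= 11; these approach x as k grows, and every other convergent or intermediate fraction in range is farther away.
Largest k: floor((11 - q_4)/q_5) = floor((11 - 8)/11) = 0.
Since k = 0, no intermediate fraction beyond p_5/q_5 has denominator <= 11, so the convergent 62/11 is the closest (its error is |169*11 - 62*30|/(30*11) = 1/330).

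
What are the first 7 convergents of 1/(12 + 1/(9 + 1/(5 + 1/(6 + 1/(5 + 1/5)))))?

0/1, 1/12, 9/109, 46/557, 285/3451, 1471/17812, 7640/92511

Using the convergent recurrence p_i = a_i*p_{i-1} + p_{i-2}, q_i = a_i*q_{i-1} + q_{i-2} with p_{-2}=0, p_{-1}=1, q_{-2}=1, q_{-1}=0:
  i=0: a_0=0, p_0 = 0*1 + 0 = 0, q_0 = 0*0 + 1 = 1.
  i=1: a_1=12, p_1 = 12*0 + 1 = 1, q_1 = 12*1 + 0 = 12.
  i=2: a_2=9, p_2 = 9*1 + 0 = 9, q_2 = 9*12 + 1 = 109.
  i=3: a_3=5, p_3 = 5*9 + 1 = 46, q_3 = 5*109 + 12 = 557.
  i=4: a_4=6, p_4 = 6*46 + 9 = 285, q_4 = 6*557 + 109 = 3451.
  i=5: a_5=5, p_5 = 5*285 + 46 = 1471, q_5 = 5*3451 + 557 = 17812.
  i=6: a_6=5, p_6 = 5*1471 + 285 = 7640, q_6 = 5*17812 + 3451 = 92511.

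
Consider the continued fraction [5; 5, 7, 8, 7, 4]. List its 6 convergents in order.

5/1, 26/5, 187/36, 1522/293, 10841/2087, 44886/8641

Using the convergent recurrence p_i = a_i*p_{i-1} + p_{i-2}, q_i = a_i*q_{i-1} + q_{i-2} with p_{-2}=0, p_{-1}=1, q_{-2}=1, q_{-1}=0:
  i=0: a_0=5, p_0 = 5*1 + 0 = 5, q_0 = 5*0 + 1 = 1.
  i=1: a_1=5, p_1 = 5*5 + 1 = 26, q_1 = 5*1 + 0 = 5.
  i=2: a_2=7, p_2 = 7*26 + 5 = 187, q_2 = 7*5 + 1 = 36.
  i=3: a_3=8, p_3 = 8*187 + 26 = 1522, q_3 = 8*36 + 5 = 293.
  i=4: a_4=7, p_4 = 7*1522 + 187 = 10841, q_4 = 7*293 + 36 = 2087.
  i=5: a_5=4, p_5 = 4*10841 + 1522 = 44886, q_5 = 4*2087 + 293 = 8641.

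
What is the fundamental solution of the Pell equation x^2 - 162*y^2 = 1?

(x, y) = (19601, 1540)

First expand sqrt(162) as a continued fraction. With x_i = (sqrt(162) + m_i)/d_i and (m_0, d_0) = (0, 1): a_0 = floor(sqrt(162)) = 12, since 12^2 = 144 <= 162 < 169 = 13^2.
Iterate m_{i+1} = d_i*a_i - m_i, d_{i+1} = (162 - m_{i+1}^2)/d_i, a_{i+1} = floor((a_0 + m_{i+1})/d_{i+1}):
  m_1 = 1*12 - 0 = 12, d_1 = (162 - 12^2)/1 = 18/1 = 18, a_1 = floor((12 + 12)/18) = 1.
  m_2 = 18*1 - 12 = 6, d_2 = (162 - 6^2)/18 = 126/18 = 7, a_2 = floor((12 + 6)/7) = 2.
  m_3 = 7*2 - 6 = 8, d_3 = (162 - 8^2)/7 = 98/7 = 14, a_3 = floor((12 + 8)/14) = 1.
  m_4 = 14*1 - 8 = 6, d_4 = (162 - 6^2)/14 = 126/14 = 9, a_4 = floor((12 + 6)/9) = 2.
  m_5 = 9*2 - 6 = 12, d_5 = (162 - 12^2)/9 = 18/9 = 2, a_5 = floor((12 + 12)/2) = 12.
  m_6 = 2*12 - 12 = 12, d_6 = (162 - 12^2)/2 = 18/2 = 9, a_6 = floor((12 + 12)/9) = 2.
  m_7 = 9*2 - 12 = 6, d_7 = (162 - 6^2)/9 = 126/9 = 14, a_7 = floor((12 + 6)/14) = 1.
  m_8 = 14*1 - 6 = 8, d_8 = (162 - 8^2)/14 = 98/14 = 7, a_8 = floor((12 + 8)/7) = 2.
  m_9 = 7*2 - 8 = 6, d_9 = (162 - 6^2)/7 = 126/7 = 18, a_9 = floor((12 + 6)/18) = 1.
  m_10 = 18*1 - 6 = 12, d_10 = (162 - 12^2)/18 = 18/18 = 1, a_10 = floor((12 + 12)/1) = 24.
  m_11 = 1*24 - 12 = 12, d_11 = (162 - 12^2)/1 = 18/1 = 18: (m_11, d_11) = (m_1, d_1) = (12, 18), so from here the quotients repeat a_1, ..., a_10; the period length is 10.
So sqrt(162) = [12; (1, 2, 1, 2, 12, 2, 1, 2, 1, 24)] with period length k = 10.
k is even, so the fundamental solution of x^2 - 162y^2 = 1 is (p_{k-1}, q_{k-1}) = (p_9, q_9); compute convergents through index 9.
Convergents (p_i = a_i*p_{i-1} + p_{i-2}, q_i = a_i*q_{i-1} + q_{i-2} with p_{-2}=0, p_{-1}=1, q_{-2}=1, q_{-1}=0):
  i=0: a_0=12, p_0 = 12*1 + 0 = 12, q_0 = 12*0 + 1 = 1.
  i=1: a_1=1, p_1 = 1*12 + 1 = 13, q_1 = 1*1 + 0 = 1.
  i=2: a_2=2, p_2 = 2*13 + 12 = 38, q_2 = 2*1 + 1 = 3.
  i=3: a_3=1, p_3 = 1*38 + 13 = 51, q_3 = 1*3 + 1 = 4.
  i=4: a_4=2, p_4 = 2*51 + 38 = 140, q_4 = 2*4 + 3 = 11.
  i=5: a_5=12, p_5 = 12*140 + 51 = 1731, q_5 = 12*11 + 4 = 136.
  i=6: a_6=2, p_6 = 2*1731 + 140 = 3602, q_6 = 2*136 + 11 = 283.
  i=7: a_7=1, p_7 = 1*3602 + 1731 = 5333, q_7 = 1*283 + 136 = 419.
  i=8: a_8=2, p_8 = 2*5333 + 3602 = 14268, q_8 = 2*419 + 283 = 1121.
  i=9: a_9=1, p_9 = 1*14268 + 5333 = 19601, q_9 = 1*1121 + 419 = 1540.
Check: 19601^2 - 162*1540^2 = 384199201 - 384199200 = 1, so (x, y) = (19601, 1540) solves the equation, and by the theorem it is the least positive solution.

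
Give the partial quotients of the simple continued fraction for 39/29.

Run the Euclidean algorithm on 39 and 29; the successive quotients are the partial quotients a_0, a_1, ... (each step inverts the fractional part left over by the previous one):
  39 = 1*29 + 10, so a_0 = 1.
  29 = 2*10 + 9, so a_1 = 2.
  10 = 1*9 + 1, so a_2 = 1.
  9 = 9*1 + 0, so a_3 = 9.
The remainder reaches 0 after 4 divisions, so the expansion has 4 partial quotients, read off in order.

[1; 2, 1, 9]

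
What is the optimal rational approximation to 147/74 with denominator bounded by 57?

113/57

Expand x = 147/74 as a continued fraction with the Euclidean algorithm:
  147 = 1*74 + 73, so a_0 = 1.
  74 = 1*73 + 1, so a_1 = 1.
  73 = 73*1 + 0, so a_2 = 73.
so x = [1; 1, 73].
Convergents (p_i = a_i*p_{i-1} + p_{i-2}, q_i = a_i*q_{i-1} + q_{i-2} with p_{-2}=0, p_{-1}=1, q_{-2}=1, q_{-1}=0), until the denominator exceeds 57:
  i=0: a_0=1, p_0 = 1*1 + 0 = 1, q_0 = 1*0 + 1 = 1.
  i=1: a_1=1, p_1 = 1*1 + 1 = 2, q_1 = 1*1 + 0 = 1.
  i=2: a_2=73, p_2 = 73*2 + 1 = 147, q_2 = 73*1 + 1 = 74.
q_2 = 74 > 57, so the last convergent with denominator <= 57 is p_1/q_1 = 2/1.
The closest fraction with denominator <= 57 is either p_1/q_1 or the intermediate fraction (k*p_1 + p_0)/(k*q_1 + q_0) with the largest k >= 1 whose denominator stays <= 57; these approach x as k grows, and every other convergent or intermediate fraction in range is farther away.
Largest k: floor((57 - q_0)/q_1) = floor((57 - 1)/1) = 56.
That gives (56*2 + 1)/(56*1 + 1) = 113/57.
Compare the errors: |x - 2/1| = |147*1 - 2*74|/(74*1) = 1/74, and |x - 113/57| = |147*57 - 113*74|/(74*57) = 17/4218.
Cross-multiplying, 17*74 = 1258 < 4218 = 1*4218, so 17/4218 is smaller: the intermediate fraction 113/57 is closer to x than 2/1.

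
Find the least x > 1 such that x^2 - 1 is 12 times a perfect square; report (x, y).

(x, y) = (7, 2)

First expand sqrt(12) as a continued fraction. With x_i = (sqrt(12) + m_i)/d_i and (m_0, d_0) = (0, 1): a_0 = floor(sqrt(12)) = 3, since 3^2 = 9 <= 12 < 16 = 4^2.
Iterate m_{i+1} = d_i*a_i - m_i, d_{i+1} = (12 - m_{i+1}^2)/d_i, a_{i+1} = floor((a_0 + m_{i+1})/d_{i+1}):
  m_1 = 1*3 - 0 = 3, d_1 = (12 - 3^2)/1 = 3/1 = 3, a_1 = floor((3 + 3)/3) = 2.
  m_2 = 3*2 - 3 = 3, d_2 = (12 - 3^2)/3 = 3/3 = 1, a_2 = floor((3 + 3)/1) = 6.
  m_3 = 1*6 - 3 = 3, d_3 = (12 - 3^2)/1 = 3/1 = 3: (m_3, d_3) = (m_1, d_1) = (3, 3), so from here the quotients repeat a_1, a_2; the period length is 2.
So sqrt(12) = [3; (2, 6)] with period length k = 2.
k is even, so the fundamental solution of x^2 - 12y^2 = 1 is (p_{k-1}, q_{k-1}) = (p_1, q_1); compute convergents through index 1.
Convergents (p_i = a_i*p_{i-1} + p_{i-2}, q_i = a_i*q_{i-1} + q_{i-2} with p_{-2}=0, p_{-1}=1, q_{-2}=1, q_{-1}=0):
  i=0: a_0=3, p_0 = 3*1 + 0 = 3, q_0 = 3*0 + 1 = 1.
  i=1: a_1=2, p_1 = 2*3 + 1 = 7, q_1 = 2*1 + 0 = 2.
Check: 7^2 - 12*2^2 = 49 - 48 = 1, so (x, y) = (7, 2) solves the equation, and by the theorem it is the least positive solution.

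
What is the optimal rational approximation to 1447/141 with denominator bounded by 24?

Expand x = 1447/141 as a continued fraction with the Euclidean algorithm:
  1447 = 10*141 + 37, so a_0 = 10.
  141 = 3*37 + 30, so a_1 = 3.
  37 = 1*30 + 7, so a_2 = 1.
  30 = 4*7 + 2, so a_3 = 4.
  7 = 3*2 + 1, so a_4 = 3.
  2 = 2*1 + 0, so a_5 = 2.
so x = [10; 3, 1, 4, 3, 2].
Convergents (p_i = a_i*p_{i-1} + p_{i-2}, q_i = a_i*q_{i-1} + q_{i-2} with p_{-2}=0, p_{-1}=1, q_{-2}=1, q_{-1}=0), until the denominator exceeds 24:
  i=0: a_0=10, p_0 = 10*1 + 0 = 10, q_0 = 10*0 + 1 = 1.
  i=1: a_1=3, p_1 = 3*10 + 1 = 31, q_1 = 3*1 + 0 = 3.
  i=2: a_2=1, p_2 = 1*31 + 10 = 41, q_2 = 1*3 + 1 = 4.
  i=3: a_3=4, p_3 = 4*41 + 31 = 195, q_3 = 4*4 + 3 = 19.
  i=4: a_4=3, p_4 = 3*195 + 41 = 626, q_4 = 3*19 + 4 = 61.
q_4 = 61 > 24, so the last convergent with denominator <= 24 is p_3/q_3 = 195/19.
The closest fraction with denominator <= 24 is either p_3/q_3 or the intermediate fraction (k*p_3 + p_2)/(k*q_3 + q_2) with the largest k >= 1 whose denominator stays <= 24; these approach x as k grows, and every other convergent or intermediate fraction in range is farther away.
Largest k: floor((24 - q_2)/q_3) = floor((24 - 4)/19) = 1.
That gives (1*195 + 41)/(1*19 + 4) = 236/23.
Compare the errors: |x - 195/19| = |1447*19 - 195*141|/(141*19) = 2/2679, and |x - 236/23| = |1447*23 - 236*141|/(141*23) = 5/3243.
Cross-multiplying, 2*3243 = 6486 < 13395 = 5*2679, so 2/2679 is smaller: the convergent 195/19 is closer to x than 236/23.

195/19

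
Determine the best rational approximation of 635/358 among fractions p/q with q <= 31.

Expand x = 635/358 as a continued fraction with the Euclidean algorithm:
  635 = 1*358 + 277, so a_0 = 1.
  358 = 1*277 + 81, so a_1 = 1.
  277 = 3*81 + 34, so a_2 = 3.
  81 = 2*34 + 13, so a_3 = 2.
  34 = 2*13 + 8, so a_4 = 2.
  13 = 1*8 + 5, so a_5 = 1.
  8 = 1*5 + 3, so a_6 = 1.
  5 = 1*3 + 2, so a_7 = 1.
  3 = 1*2 + 1, so a_8 = 1.
  2 = 2*1 + 0, so a_9 = 2.
so x = [1; 1, 3, 2, 2, 1, 1, 1, 1, 2].
Convergents (p_i = a_i*p_{i-1} + p_{i-2}, q_i = a_i*q_{i-1} + q_{i-2} with p_{-2}=0, p_{-1}=1, q_{-2}=1, q_{-1}=0), until the denominator exceeds 31:
  i=0: a_0=1, p_0 = 1*1 + 0 = 1, q_0 = 1*0 + 1 = 1.
  i=1: a_1=1, p_1 = 1*1 + 1 = 2, q_1 = 1*1 + 0 = 1.
  i=2: a_2=3, p_2 = 3*2 + 1 = 7, q_2 = 3*1 + 1 = 4.
  i=3: a_3=2, p_3 = 2*7 + 2 = 16, q_3 = 2*4 + 1 = 9.
  i=4: a_4=2, p_4 = 2*16 + 7 = 39, q_4 = 2*9 + 4 = 22.
  i=5: a_5=1, p_5 = 1*39 + 16 = 55, q_5 = 1*22 + 9 = 31.
  i=6: a_6=1, p_6 = 1*55 + 39 = 94, q_6 = 1*31 + 22 = 53.
q_6 = 53 > 31, so the last convergent with denominator <= 31 is p_5/q_5 = 55/31.
The closest fraction with denominator <= 31 is either p_5/q_5 or the intermediate fraction (k*p_5 + p_4)/(k*q_5 + q_4) with the largest k >= 1 whose denominator stays <= 31; these approach x as k grows, and every other convergent or intermediate fraction in range is farther away.
Largest k: floor((31 - q_4)/q_5) = floor((31 - 22)/31) = 0.
Since k = 0, no intermediate fraction beyond p_5/q_5 has denominator <= 31, so the convergent 55/31 is the closest (its error is |635*31 - 55*358|/(358*31) = 5/11098).

55/31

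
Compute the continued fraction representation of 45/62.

[0; 1, 2, 1, 1, 1, 5]

Run the Euclidean algorithm on 45 and 62; the successive quotients are the partial quotients a_0, a_1, ... (each step inverts the fractional part left over by the previous one):
  45 = 0*62 + 45, so a_0 = 0.
  62 = 1*45 + 17, so a_1 = 1.
  45 = 2*17 + 11, so a_2 = 2.
  17 = 1*11 + 6, so a_3 = 1.
  11 = 1*6 + 5, so a_4 = 1.
  6 = 1*5 + 1, so a_5 = 1.
  5 = 5*1 + 0, so a_6 = 5.
The remainder reaches 0 after 7 divisions, so the expansion has 7 partial quotients, read off in order.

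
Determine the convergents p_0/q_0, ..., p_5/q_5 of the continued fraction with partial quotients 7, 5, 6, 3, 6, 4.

7/1, 36/5, 223/31, 705/98, 4453/619, 18517/2574

Using the convergent recurrence p_i = a_i*p_{i-1} + p_{i-2}, q_i = a_i*q_{i-1} + q_{i-2} with p_{-2}=0, p_{-1}=1, q_{-2}=1, q_{-1}=0:
  i=0: a_0=7, p_0 = 7*1 + 0 = 7, q_0 = 7*0 + 1 = 1.
  i=1: a_1=5, p_1 = 5*7 + 1 = 36, q_1 = 5*1 + 0 = 5.
  i=2: a_2=6, p_2 = 6*36 + 7 = 223, q_2 = 6*5 + 1 = 31.
  i=3: a_3=3, p_3 = 3*223 + 36 = 705, q_3 = 3*31 + 5 = 98.
  i=4: a_4=6, p_4 = 6*705 + 223 = 4453, q_4 = 6*98 + 31 = 619.
  i=5: a_5=4, p_5 = 4*4453 + 705 = 18517, q_5 = 4*619 + 98 = 2574.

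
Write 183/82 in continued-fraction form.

[2; 4, 3, 6]

Run the Euclidean algorithm on 183 and 82; the successive quotients are the partial quotients a_0, a_1, ... (each step inverts the fractional part left over by the previous one):
  183 = 2*82 + 19, so a_0 = 2.
  82 = 4*19 + 6, so a_1 = 4.
  19 = 3*6 + 1, so a_2 = 3.
  6 = 6*1 + 0, so a_3 = 6.
The remainder reaches 0 after 4 divisions, so the expansion has 4 partial quotients, read off in order.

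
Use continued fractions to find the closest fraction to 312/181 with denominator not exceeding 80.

Expand x = 312/181 as a continued fraction with the Euclidean algorithm:
  312 = 1*181 + 131, so a_0 = 1.
  181 = 1*131 + 50, so a_1 = 1.
  131 = 2*50 + 31, so a_2 = 2.
  50 = 1*31 + 19, so a_3 = 1.
  31 = 1*19 + 12, so a_4 = 1.
  19 = 1*12 + 7, so a_5 = 1.
  12 = 1*7 + 5, so a_6 = 1.
  7 = 1*5 + 2, so a_7 = 1.
  5 = 2*2 + 1, so a_8 = 2.
  2 = 2*1 + 0, so a_9 = 2.
so x = [1; 1, 2, 1, 1, 1, 1, 1, 2, 2].
Convergents (p_i = a_i*p_{i-1} + p_{i-2}, q_i = a_i*q_{i-1} + q_{i-2} with p_{-2}=0, p_{-1}=1, q_{-2}=1, q_{-1}=0), until the denominator exceeds 80:
  i=0: a_0=1, p_0 = 1*1 + 0 = 1, q_0 = 1*0 + 1 = 1.
  i=1: a_1=1, p_1 = 1*1 + 1 = 2, q_1 = 1*1 + 0 = 1.
  i=2: a_2=2, p_2 = 2*2 + 1 = 5, q_2 = 2*1 + 1 = 3.
  i=3: a_3=1, p_3 = 1*5 + 2 = 7, q_3 = 1*3 + 1 = 4.
  i=4: a_4=1, p_4 = 1*7 + 5 = 12, q_4 = 1*4 + 3 = 7.
  i=5: a_5=1, p_5 = 1*12 + 7 = 19, q_5 = 1*7 + 4 = 11.
  i=6: a_6=1, p_6 = 1*19 + 12 = 31, q_6 = 1*11 + 7 = 18.
  i=7: a_7=1, p_7 = 1*31 + 19 = 50, q_7 = 1*18 + 11 = 29.
  i=8: a_8=2, p_8 = 2*50 + 31 = 131, q_8 = 2*29 + 18 = 76.
  i=9: a_9=2, p_9 = 2*131 + 50 = 312, q_9 = 2*76 + 29 = 181.
q_9 = 181 > 80, so the last convergent with denominator <= 80 is p_8/q_8 = 131/76.
The closest fraction with denominator <= 80 is either p_8/q_8 or the intermediate fraction (k*p_8 + p_7)/(k*q_8 + q_7) with the largest k >= 1 whose denominator stays <= 80; these approach x as k grows, and every other convergent or intermediate fraction in range is farther away.
Largest k: floor((80 - q_7)/q_8) = floor((80 - 29)/76) = 0.
Since k = 0, no intermediate fraction beyond p_8/q_8 has denominator <= 80, so the convergent 131/76 is the closest (its error is |312*76 - 131*181|/(181*76) = 1/13756).

131/76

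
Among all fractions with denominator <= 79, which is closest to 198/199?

1/1

Expand x = 198/199 as a continued fraction with the Euclidean algorithm:
  198 = 0*199 + 198, so a_0 = 0.
  199 = 1*198 + 1, so a_1 = 1.
  198 = 198*1 + 0, so a_2 = 198.
so x = [0; 1, 198].
Convergents (p_i = a_i*p_{i-1} + p_{i-2}, q_i = a_i*q_{i-1} + q_{i-2} with p_{-2}=0, p_{-1}=1, q_{-2}=1, q_{-1}=0), until the denominator exceeds 79:
  i=0: a_0=0, p_0 = 0*1 + 0 = 0, q_0 = 0*0 + 1 = 1.
  i=1: a_1=1, p_1 = 1*0 + 1 = 1, q_1 = 1*1 + 0 = 1.
  i=2: a_2=198, p_2 = 198*1 + 0 = 198, q_2 = 198*1 + 1 = 199.
q_2 = 199 > 79, so the last convergent with denominator <= 79 is p_1/q_1 = 1/1.
The closest fraction with denominator <= 79 is either p_1/q_1 or the intermediate fraction (k*p_1 + p_0)/(k*q_1 + q_0) with the largest k >= 1 whose denominator stays <= 79; these approach x as k grows, and every other convergent or intermediate fraction in range is farther away.
Largest k: floor((79 - q_0)/q_1) = floor((79 - 1)/1) = 78.
That gives (78*1 + 0)/(78*1 + 1) = 78/79.
Compare the errors: |x - 1/1| = |198*1 - 1*199|/(199*1) = 1/199, and |x - 78/79| = |198*79 - 78*199|/(199*79) = 120/15721.
Cross-multiplying, 1*15721 = 15721 < 23880 = 120*199, so 1/199 is smaller: the convergent 1/1 is closer to x than 78/79.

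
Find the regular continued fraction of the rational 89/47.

Run the Euclidean algorithm on 89 and 47; the successive quotients are the partial quotients a_0, a_1, ... (each step inverts the fractional part left over by the previous one):
  89 = 1*47 + 42, so a_0 = 1.
  47 = 1*42 + 5, so a_1 = 1.
  42 = 8*5 + 2, so a_2 = 8.
  5 = 2*2 + 1, so a_3 = 2.
  2 = 2*1 + 0, so a_4 = 2.
The remainder reaches 0 after 5 divisions, so the expansion has 5 partial quotients, read off in order.

[1; 1, 8, 2, 2]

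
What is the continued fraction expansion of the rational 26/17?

Run the Euclidean algorithm on 26 and 17; the successive quotients are the partial quotients a_0, a_1, ... (each step inverts the fractional part left over by the previous one):
  26 = 1*17 + 9, so a_0 = 1.
  17 = 1*9 + 8, so a_1 = 1.
  9 = 1*8 + 1, so a_2 = 1.
  8 = 8*1 + 0, so a_3 = 8.
The remainder reaches 0 after 4 divisions, so the expansion has 4 partial quotients, read off in order.

[1; 1, 1, 8]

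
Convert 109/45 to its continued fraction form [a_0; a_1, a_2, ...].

Run the Euclidean algorithm on 109 and 45; the successive quotients are the partial quotients a_0, a_1, ... (each step inverts the fractional part left over by the previous one):
  109 = 2*45 + 19, so a_0 = 2.
  45 = 2*19 + 7, so a_1 = 2.
  19 = 2*7 + 5, so a_2 = 2.
  7 = 1*5 + 2, so a_3 = 1.
  5 = 2*2 + 1, so a_4 = 2.
  2 = 2*1 + 0, so a_5 = 2.
The remainder reaches 0 after 6 divisions, so the expansion has 6 partial quotients, read off in order.

[2; 2, 2, 1, 2, 2]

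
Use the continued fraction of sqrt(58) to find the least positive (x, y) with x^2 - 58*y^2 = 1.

First expand sqrt(58) as a continued fraction. With x_i = (sqrt(58) + m_i)/d_i and (m_0, d_0) = (0, 1): a_0 = floor(sqrt(58)) = 7, since 7^2 = 49 <= 58 < 64 = 8^2.
Iterate m_{i+1} = d_i*a_i - m_i, d_{i+1} = (58 - m_{i+1}^2)/d_i, a_{i+1} = floor((a_0 + m_{i+1})/d_{i+1}):
  m_1 = 1*7 - 0 = 7, d_1 = (58 - 7^2)/1 = 9/1 = 9, a_1 = floor((7 + 7)/9) = 1.
  m_2 = 9*1 - 7 = 2, d_2 = (58 - 2^2)/9 = 54/9 = 6, a_2 = floor((7 + 2)/6) = 1.
  m_3 = 6*1 - 2 = 4, d_3 = (58 - 4^2)/6 = 42/6 = 7, a_3 = floor((7 + 4)/7) = 1.
  m_4 = 7*1 - 4 = 3, d_4 = (58 - 3^2)/7 = 49/7 = 7, a_4 = floor((7 + 3)/7) = 1.
  m_5 = 7*1 - 3 = 4, d_5 = (58 - 4^2)/7 = 42/7 = 6, a_5 = floor((7 + 4)/6) = 1.
  m_6 = 6*1 - 4 = 2, d_6 = (58 - 2^2)/6 = 54/6 = 9, a_6 = floor((7 + 2)/9) = 1.
  m_7 = 9*1 - 2 = 7, d_7 = (58 - 7^2)/9 = 9/9 = 1, a_7 = floor((7 + 7)/1) = 14.
  m_8 = 1*14 - 7 = 7, d_8 = (58 - 7^2)/1 = 9/1 = 9: (m_8, d_8) = (m_1, d_1) = (7, 9), so from here the quotients repeat a_1, ..., a_7; the period length is 7.
So sqrt(58) = [7; (1, 1, 1, 1, 1, 1, 14)] with period length k = 7.
k is odd, so (p_{k-1}, q_{k-1}) only solves x^2 - 58y^2 = -1 and the fundamental solution of x^2 - 58y^2 = 1 is (p_{2k-1}, q_{2k-1}) = (p_13, q_13); compute convergents through index 13, running through the period twice.
Convergents (p_i = a_i*p_{i-1} + p_{i-2}, q_i = a_i*q_{i-1} + q_{i-2} with p_{-2}=0, p_{-1}=1, q_{-2}=1, q_{-1}=0):
  i=0: a_0=7, p_0 = 7*1 + 0 = 7, q_0 = 7*0 + 1 = 1.
  i=1: a_1=1, p_1 = 1*7 + 1 = 8, q_1 = 1*1 + 0 = 1.
  i=2: a_2=1, p_2 = 1*8 + 7 = 15, q_2 = 1*1 + 1 = 2.
  i=3: a_3=1, p_3 = 1*15 + 8 = 23, q_3 = 1*2 + 1 = 3.
  i=4: a_4=1, p_4 = 1*23 + 15 = 38, q_4 = 1*3 + 2 = 5.
  i=5: a_5=1, p_5 = 1*38 + 23 = 61, q_5 = 1*5 + 3 = 8.
  i=6: a_6=1, p_6 = 1*61 + 38 = 99, q_6 = 1*8 + 5 = 13.
  i=7: a_7=14, p_7 = 14*99 + 61 = 1447, q_7 = 14*13 + 8 = 190.
  i=8: a_8=1, p_8 = 1*1447 + 99 = 1546, q_8 = 1*190 + 13 = 203.
  i=9: a_9=1, p_9 = 1*1546 + 1447 = 2993, q_9 = 1*203 + 190 = 393.
  i=10: a_10=1, p_10 = 1*2993 + 1546 = 4539, q_10 = 1*393 + 203 = 596.
  i=11: a_11=1, p_11 = 1*4539 + 2993 = 7532, q_11 = 1*596 + 393 = 989.
  i=12: a_12=1, p_12 = 1*7532 + 4539 = 12071, q_12 = 1*989 + 596 = 1585.
  i=13: a_13=1, p_13 = 1*12071 + 7532 = 19603, q_13 = 1*1585 + 989 = 2574.
Indeed p_6^2 - 58*q_6^2 = 9801 - 9802 = -1, not +1.
Check: 19603^2 - 58*2574^2 = 384277609 - 384277608 = 1, so (x, y) = (19603, 2574) solves the equation, and by the theorem it is the least positive solution.

(x, y) = (19603, 2574)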